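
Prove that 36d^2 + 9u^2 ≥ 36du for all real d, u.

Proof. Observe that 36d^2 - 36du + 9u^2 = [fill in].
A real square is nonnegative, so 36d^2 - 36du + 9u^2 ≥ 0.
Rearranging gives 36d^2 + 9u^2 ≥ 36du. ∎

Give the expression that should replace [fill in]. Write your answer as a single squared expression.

36d^2 - 36du + 9u^2 is a perfect-square trinomial: the outer terms are (6d)^2 and (3u)^2, and the cross term is -2·6d·3u.
So 36d^2 - 36du + 9u^2 = (6d - 3u)^2 ≥ 0.

(6d - 3u)^2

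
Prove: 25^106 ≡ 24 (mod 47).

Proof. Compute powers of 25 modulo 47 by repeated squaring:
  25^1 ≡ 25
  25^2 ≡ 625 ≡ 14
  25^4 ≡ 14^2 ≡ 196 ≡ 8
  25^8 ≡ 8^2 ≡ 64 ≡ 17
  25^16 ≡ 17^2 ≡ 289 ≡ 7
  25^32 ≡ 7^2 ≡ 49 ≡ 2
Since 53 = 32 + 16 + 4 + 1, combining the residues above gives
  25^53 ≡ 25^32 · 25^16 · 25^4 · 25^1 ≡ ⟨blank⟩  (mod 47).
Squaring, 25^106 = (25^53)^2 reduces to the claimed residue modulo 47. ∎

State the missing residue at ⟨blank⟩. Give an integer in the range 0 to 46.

25^32 · 25^16 · 25^4 · 25^1 ≡ 2 · 7 · 8 · 25 = 2800.
2800 mod 47 = 27, so 25^53 ≡ 27 (mod 47).

27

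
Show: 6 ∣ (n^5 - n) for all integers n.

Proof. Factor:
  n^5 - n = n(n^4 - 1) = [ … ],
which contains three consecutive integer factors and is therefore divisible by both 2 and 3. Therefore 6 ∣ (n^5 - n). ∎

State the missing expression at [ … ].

(n - 1)n(n + 1)(n^2 + 1)

n^4 - 1 = (n^2 - 1)(n^2 + 1), and n^2 - 1 = (n-1)(n+1).
So n(n^4 - 1) = (n - 1)n(n + 1)(n^2 + 1).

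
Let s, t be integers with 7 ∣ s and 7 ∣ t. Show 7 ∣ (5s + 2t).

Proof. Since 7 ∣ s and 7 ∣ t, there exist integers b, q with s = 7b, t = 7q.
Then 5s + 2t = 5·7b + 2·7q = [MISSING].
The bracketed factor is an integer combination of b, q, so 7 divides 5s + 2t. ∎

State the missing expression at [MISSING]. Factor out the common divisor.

Pull the common 7 out of every term: 5·7b + 2·7q = 7(5b + 2q).
5b + 2q is an integer, which exhibits the divisibility.

7(5b + 2q)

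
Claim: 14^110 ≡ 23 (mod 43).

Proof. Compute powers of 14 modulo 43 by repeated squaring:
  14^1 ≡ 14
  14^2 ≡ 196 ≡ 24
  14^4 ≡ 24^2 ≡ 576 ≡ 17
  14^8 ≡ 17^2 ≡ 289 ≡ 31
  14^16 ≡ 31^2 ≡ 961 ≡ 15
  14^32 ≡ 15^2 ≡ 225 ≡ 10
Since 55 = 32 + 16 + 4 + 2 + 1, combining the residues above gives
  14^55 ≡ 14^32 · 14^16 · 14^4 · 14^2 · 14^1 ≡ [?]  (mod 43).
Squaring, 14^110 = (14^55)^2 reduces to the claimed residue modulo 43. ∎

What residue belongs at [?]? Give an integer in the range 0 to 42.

25

Multiply the listed residues: 10 · 15 · 17 · 24 · 14 = 150 → 2550 → 61200 → 856800.
Reducing modulo 43: 856800 = 19925·43 + 25, so 14^55 ≡ 25.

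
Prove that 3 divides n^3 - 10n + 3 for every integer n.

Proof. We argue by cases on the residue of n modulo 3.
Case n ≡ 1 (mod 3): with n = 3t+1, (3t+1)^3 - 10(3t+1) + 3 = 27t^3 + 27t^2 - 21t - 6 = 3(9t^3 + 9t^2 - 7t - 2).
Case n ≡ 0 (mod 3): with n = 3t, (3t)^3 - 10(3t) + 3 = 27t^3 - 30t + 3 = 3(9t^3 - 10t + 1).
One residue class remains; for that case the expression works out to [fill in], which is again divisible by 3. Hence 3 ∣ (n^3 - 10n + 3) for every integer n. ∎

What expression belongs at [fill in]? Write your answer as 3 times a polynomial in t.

3(9t^3 + 18t^2 + 2t - 3)

The residues treated are {1, 0}, so the missing case is n ≡ 2 (mod 3); write n = 3t+2.
Then (3t+2)^3 - 10(3t+2) + 3 = 27t^3 + 54t^2 + 6t - 9 = 3(9t^3 + 18t^2 + 2t - 3).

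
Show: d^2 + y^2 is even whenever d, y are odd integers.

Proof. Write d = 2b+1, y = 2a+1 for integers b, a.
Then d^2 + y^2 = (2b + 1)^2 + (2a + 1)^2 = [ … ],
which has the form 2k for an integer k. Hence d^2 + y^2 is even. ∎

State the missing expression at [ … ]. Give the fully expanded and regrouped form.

(2b + 1)^2 + (2a + 1)^2 = 4a^2 + 4a + 4b^2 + 4b + 2
= 2(2a^2 + 2a + 2b^2 + 2b + 1).
Since 2a^2 + 2a + 2b^2 + 2b + 1 is an integer, the sum of squares is of the form 2k for an integer k.

2(2a^2 + 2a + 2b^2 + 2b + 1)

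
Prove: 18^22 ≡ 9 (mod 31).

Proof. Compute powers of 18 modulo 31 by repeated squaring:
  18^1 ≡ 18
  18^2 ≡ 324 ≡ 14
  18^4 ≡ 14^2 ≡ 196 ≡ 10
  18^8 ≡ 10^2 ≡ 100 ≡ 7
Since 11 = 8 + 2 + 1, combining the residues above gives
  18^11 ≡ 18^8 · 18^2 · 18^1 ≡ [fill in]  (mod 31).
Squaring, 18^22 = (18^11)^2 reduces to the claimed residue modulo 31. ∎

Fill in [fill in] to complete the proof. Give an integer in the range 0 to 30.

Multiply the listed residues: 7 · 14 · 18 = 98 → 1764.
Reducing modulo 31: 1764 = 56·31 + 28, so 18^11 ≡ 28.

28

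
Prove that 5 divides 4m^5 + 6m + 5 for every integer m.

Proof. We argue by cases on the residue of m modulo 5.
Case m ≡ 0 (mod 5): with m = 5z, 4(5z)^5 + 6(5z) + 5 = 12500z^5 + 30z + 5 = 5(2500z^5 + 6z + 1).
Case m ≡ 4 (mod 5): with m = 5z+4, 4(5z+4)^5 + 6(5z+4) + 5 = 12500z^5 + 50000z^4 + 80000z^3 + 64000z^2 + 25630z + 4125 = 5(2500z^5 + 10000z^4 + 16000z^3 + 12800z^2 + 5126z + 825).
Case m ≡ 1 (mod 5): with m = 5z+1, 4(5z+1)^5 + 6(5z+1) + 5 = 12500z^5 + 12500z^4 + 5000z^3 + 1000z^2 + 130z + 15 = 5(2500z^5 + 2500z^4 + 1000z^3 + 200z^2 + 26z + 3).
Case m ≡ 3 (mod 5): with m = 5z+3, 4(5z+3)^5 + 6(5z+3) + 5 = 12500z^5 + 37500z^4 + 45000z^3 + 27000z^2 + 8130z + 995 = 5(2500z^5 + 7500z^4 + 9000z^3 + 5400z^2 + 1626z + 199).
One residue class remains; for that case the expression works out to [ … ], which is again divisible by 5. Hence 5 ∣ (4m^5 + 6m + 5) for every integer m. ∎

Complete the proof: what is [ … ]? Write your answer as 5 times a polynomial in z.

Only m ≡ 2 (mod 5) is unaccounted for. Put m = 5z+2:
4(5z+2)^5 + 6(5z+2) + 5 expands to 12500z^5 + 25000z^4 + 20000z^3 + 8000z^2 + 1630z + 145,
and factoring out 5 leaves 5(2500z^5 + 5000z^4 + 4000z^3 + 1600z^2 + 326z + 29).

5(2500z^5 + 5000z^4 + 4000z^3 + 1600z^2 + 326z + 29)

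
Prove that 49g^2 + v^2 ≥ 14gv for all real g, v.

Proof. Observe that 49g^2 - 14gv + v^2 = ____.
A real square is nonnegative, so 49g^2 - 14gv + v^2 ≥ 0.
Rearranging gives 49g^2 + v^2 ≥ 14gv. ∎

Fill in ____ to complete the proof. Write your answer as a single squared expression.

49g^2 - 14gv + v^2 is a perfect-square trinomial: the outer terms are (7g)^2 and (v)^2, and the cross term is -2·7g·v.
So 49g^2 - 14gv + v^2 = (7g - v)^2 ≥ 0.

(7g - v)^2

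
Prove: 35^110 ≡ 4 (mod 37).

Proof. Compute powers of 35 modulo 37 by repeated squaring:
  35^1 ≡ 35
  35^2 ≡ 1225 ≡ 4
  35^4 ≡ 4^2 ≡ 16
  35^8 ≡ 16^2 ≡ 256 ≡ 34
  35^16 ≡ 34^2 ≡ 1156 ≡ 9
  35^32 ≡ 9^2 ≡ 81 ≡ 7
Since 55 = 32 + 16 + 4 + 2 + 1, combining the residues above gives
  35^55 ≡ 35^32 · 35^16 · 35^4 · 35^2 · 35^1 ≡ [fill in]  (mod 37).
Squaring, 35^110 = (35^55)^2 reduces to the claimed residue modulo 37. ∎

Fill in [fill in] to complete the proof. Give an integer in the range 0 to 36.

2

35^32 · 35^16 · 35^4 · 35^2 · 35^1 ≡ 7 · 9 · 16 · 4 · 35 = 141120.
141120 mod 37 = 2, so 35^55 ≡ 2 (mod 37).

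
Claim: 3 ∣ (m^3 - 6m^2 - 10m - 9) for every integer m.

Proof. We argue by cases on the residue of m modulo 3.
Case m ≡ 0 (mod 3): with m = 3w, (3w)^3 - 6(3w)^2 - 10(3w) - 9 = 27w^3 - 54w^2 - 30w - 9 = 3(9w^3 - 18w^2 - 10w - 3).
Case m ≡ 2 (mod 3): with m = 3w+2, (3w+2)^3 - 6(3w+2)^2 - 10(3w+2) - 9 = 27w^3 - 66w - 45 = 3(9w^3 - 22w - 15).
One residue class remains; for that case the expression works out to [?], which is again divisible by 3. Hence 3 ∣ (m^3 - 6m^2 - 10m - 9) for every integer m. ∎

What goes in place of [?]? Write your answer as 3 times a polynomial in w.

3(9w^3 - 9w^2 - 19w - 8)

Only m ≡ 1 (mod 3) is unaccounted for. Put m = 3w+1:
(3w+1)^3 - 6(3w+1)^2 - 10(3w+1) - 9 expands to 27w^3 - 27w^2 - 57w - 24,
and factoring out 3 leaves 3(9w^3 - 9w^2 - 19w - 8).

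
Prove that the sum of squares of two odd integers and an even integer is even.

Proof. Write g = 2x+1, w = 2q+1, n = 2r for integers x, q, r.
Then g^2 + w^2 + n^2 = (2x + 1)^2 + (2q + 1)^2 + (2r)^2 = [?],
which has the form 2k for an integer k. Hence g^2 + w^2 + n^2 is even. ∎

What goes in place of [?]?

(2x + 1)^2 + (2q + 1)^2 + (2r)^2 = 4q^2 + 4q + 4r^2 + 4x^2 + 4x + 2
= 2(2q^2 + 2q + 2r^2 + 2x^2 + 2x + 1).
Since 2q^2 + 2q + 2r^2 + 2x^2 + 2x + 1 is an integer, the sum of squares is of the form 2k for an integer k.

2(2q^2 + 2q + 2r^2 + 2x^2 + 2x + 1)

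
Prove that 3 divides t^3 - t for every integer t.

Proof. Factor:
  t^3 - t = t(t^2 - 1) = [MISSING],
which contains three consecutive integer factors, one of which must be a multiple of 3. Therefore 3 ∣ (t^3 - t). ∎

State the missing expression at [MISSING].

(t - 1)t(t + 1)

t(t^2 - 1) = t(t - 1)(t + 1) = (t - 1)t(t + 1).
These three factors are consecutive integers, so their product is divisible by 3.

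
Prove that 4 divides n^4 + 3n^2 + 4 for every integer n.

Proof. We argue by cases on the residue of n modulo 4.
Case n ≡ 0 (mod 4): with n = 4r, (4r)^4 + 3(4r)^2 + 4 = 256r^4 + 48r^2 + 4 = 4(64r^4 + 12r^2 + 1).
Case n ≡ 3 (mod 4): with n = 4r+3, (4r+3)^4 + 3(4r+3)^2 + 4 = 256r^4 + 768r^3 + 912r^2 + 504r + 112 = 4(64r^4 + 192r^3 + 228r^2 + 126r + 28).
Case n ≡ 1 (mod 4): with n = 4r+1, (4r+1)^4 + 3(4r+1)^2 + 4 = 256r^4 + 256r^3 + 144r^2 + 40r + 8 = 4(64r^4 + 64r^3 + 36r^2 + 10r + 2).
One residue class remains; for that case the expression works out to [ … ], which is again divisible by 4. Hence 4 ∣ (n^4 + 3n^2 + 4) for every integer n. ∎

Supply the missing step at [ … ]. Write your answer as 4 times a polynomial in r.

4(64r^4 + 128r^3 + 108r^2 + 44r + 8)

Only n ≡ 2 (mod 4) is unaccounted for. Put n = 4r+2:
(4r+2)^4 + 3(4r+2)^2 + 4 expands to 256r^4 + 512r^3 + 432r^2 + 176r + 32,
and factoring out 4 leaves 4(64r^4 + 128r^3 + 108r^2 + 44r + 8).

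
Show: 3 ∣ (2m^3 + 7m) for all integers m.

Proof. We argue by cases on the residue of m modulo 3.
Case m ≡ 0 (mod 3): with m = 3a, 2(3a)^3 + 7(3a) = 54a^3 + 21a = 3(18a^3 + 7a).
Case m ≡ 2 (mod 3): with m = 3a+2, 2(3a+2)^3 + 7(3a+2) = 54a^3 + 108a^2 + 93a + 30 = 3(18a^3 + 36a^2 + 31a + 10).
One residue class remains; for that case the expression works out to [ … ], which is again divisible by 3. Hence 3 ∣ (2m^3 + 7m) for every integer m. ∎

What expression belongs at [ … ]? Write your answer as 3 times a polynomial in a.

Only m ≡ 1 (mod 3) is unaccounted for. Put m = 3a+1:
2(3a+1)^3 + 7(3a+1) expands to 54a^3 + 54a^2 + 39a + 9,
and factoring out 3 leaves 3(18a^3 + 18a^2 + 13a + 3).

3(18a^3 + 18a^2 + 13a + 3)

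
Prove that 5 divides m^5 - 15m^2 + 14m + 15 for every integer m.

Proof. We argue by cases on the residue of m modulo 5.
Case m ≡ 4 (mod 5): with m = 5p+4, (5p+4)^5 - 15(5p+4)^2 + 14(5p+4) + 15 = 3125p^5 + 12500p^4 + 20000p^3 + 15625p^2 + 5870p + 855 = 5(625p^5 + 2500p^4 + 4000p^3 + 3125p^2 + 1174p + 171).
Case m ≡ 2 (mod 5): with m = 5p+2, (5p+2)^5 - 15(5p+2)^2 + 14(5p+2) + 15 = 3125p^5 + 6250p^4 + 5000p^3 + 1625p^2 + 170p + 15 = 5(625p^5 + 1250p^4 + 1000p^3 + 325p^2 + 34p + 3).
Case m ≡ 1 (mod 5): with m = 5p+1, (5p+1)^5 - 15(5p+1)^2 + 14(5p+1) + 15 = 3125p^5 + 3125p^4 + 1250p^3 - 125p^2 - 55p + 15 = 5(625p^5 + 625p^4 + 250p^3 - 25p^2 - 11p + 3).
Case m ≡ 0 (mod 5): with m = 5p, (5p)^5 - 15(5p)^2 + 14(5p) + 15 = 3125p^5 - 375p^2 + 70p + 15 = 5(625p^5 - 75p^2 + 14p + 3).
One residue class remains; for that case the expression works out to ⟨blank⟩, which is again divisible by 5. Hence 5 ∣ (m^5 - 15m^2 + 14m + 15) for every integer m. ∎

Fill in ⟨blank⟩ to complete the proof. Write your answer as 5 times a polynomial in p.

Only m ≡ 3 (mod 5) is unaccounted for. Put m = 5p+3:
(5p+3)^5 - 15(5p+3)^2 + 14(5p+3) + 15 expands to 3125p^5 + 9375p^4 + 11250p^3 + 6375p^2 + 1645p + 165,
and factoring out 5 leaves 5(625p^5 + 1875p^4 + 2250p^3 + 1275p^2 + 329p + 33).

5(625p^5 + 1875p^4 + 2250p^3 + 1275p^2 + 329p + 33)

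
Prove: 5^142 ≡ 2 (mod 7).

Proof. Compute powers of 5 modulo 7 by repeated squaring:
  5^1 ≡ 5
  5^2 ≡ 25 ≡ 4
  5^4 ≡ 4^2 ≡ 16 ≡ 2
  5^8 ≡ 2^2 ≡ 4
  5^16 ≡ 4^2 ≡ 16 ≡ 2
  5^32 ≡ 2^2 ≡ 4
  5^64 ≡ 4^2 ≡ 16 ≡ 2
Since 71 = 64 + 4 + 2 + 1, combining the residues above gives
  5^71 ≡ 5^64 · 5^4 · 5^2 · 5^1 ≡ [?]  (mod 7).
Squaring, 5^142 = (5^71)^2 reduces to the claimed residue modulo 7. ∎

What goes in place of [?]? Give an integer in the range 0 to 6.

3

5^64 · 5^4 · 5^2 · 5^1 ≡ 2 · 2 · 4 · 5 = 80.
80 mod 7 = 3, so 5^71 ≡ 3 (mod 7).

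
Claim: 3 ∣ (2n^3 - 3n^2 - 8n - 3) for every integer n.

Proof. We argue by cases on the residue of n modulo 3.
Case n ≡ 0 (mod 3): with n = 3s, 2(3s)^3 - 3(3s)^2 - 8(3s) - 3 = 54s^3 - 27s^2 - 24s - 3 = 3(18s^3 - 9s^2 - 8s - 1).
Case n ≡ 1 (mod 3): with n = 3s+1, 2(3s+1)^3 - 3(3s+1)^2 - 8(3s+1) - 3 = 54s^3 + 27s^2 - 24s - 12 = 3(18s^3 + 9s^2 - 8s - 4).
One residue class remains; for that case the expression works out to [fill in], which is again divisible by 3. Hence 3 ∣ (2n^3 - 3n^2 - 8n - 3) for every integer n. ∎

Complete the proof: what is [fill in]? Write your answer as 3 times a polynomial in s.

3(18s^3 + 27s^2 + 4s - 5)

Only n ≡ 2 (mod 3) is unaccounted for. Put n = 3s+2:
2(3s+2)^3 - 3(3s+2)^2 - 8(3s+2) - 3 expands to 54s^3 + 81s^2 + 12s - 15,
and factoring out 3 leaves 3(18s^3 + 27s^2 + 4s - 5).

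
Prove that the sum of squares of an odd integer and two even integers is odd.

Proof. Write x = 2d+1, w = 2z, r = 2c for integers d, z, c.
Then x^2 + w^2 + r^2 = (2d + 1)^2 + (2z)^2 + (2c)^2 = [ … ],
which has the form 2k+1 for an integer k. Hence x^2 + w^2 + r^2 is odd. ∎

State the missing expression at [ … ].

2(2c^2 + 2d^2 + 2d + 2z^2) + 1

Expanding: (2d + 1)^2 + (2z)^2 + (2c)^2 = 4c^2 + 4d^2 + 4d + 4z^2 + 1.
Every term except the constant is even, so this is 2(2c^2 + 2d^2 + 2d + 2z^2) + 1,
and 2c^2 + 2d^2 + 2d + 2z^2 ∈ ℤ gives the required form.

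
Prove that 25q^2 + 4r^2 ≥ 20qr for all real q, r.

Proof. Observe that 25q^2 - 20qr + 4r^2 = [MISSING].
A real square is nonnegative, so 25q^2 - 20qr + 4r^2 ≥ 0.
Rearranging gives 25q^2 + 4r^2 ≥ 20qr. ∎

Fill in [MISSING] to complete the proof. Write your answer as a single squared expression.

(5q - 2r)^2

The leading and trailing coefficients are 5^2 and 2^2, and 20 = 2·5·2, so the trinomial is (5q - 2r)^2.
Hence 25q^2 - 20qr + 4r^2 ≥ 0.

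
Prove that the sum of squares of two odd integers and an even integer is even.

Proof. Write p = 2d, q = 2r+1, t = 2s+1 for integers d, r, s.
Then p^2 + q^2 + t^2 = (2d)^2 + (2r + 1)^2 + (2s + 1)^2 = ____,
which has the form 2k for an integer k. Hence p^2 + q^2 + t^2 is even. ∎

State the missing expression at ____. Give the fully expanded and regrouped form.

2(2d^2 + 2r^2 + 2r + 2s^2 + 2s + 1)

(2d)^2 + (2r + 1)^2 + (2s + 1)^2 = 4d^2 + 4r^2 + 4r + 4s^2 + 4s + 2
= 2(2d^2 + 2r^2 + 2r + 2s^2 + 2s + 1).
Since 2d^2 + 2r^2 + 2r + 2s^2 + 2s + 1 is an integer, the sum of squares is of the form 2k for an integer k.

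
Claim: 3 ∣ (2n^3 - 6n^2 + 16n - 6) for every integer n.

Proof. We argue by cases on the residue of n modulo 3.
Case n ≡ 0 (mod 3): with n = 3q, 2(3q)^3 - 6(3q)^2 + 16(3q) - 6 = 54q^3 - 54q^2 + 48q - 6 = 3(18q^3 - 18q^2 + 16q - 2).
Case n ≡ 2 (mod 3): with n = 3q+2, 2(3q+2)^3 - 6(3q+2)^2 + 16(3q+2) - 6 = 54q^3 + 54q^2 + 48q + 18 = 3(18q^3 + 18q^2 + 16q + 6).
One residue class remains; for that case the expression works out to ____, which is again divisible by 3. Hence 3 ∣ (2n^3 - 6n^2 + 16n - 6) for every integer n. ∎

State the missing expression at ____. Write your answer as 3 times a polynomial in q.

3(18q^3 + 10q + 2)

Only n ≡ 1 (mod 3) is unaccounted for. Put n = 3q+1:
2(3q+1)^3 - 6(3q+1)^2 + 16(3q+1) - 6 expands to 54q^3 + 30q + 6,
and factoring out 3 leaves 3(18q^3 + 10q + 2).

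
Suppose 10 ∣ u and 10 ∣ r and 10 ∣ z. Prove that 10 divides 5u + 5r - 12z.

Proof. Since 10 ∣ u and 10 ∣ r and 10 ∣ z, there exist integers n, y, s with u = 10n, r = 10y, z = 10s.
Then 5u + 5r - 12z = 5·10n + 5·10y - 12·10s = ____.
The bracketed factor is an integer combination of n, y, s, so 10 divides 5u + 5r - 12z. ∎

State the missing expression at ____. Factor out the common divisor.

10(5n - 12s + 5y)

Pull the common 10 out of every term: 5·10n + 5·10y - 12·10s = 10(5n - 12s + 5y).
5n - 12s + 5y is an integer, which exhibits the divisibility.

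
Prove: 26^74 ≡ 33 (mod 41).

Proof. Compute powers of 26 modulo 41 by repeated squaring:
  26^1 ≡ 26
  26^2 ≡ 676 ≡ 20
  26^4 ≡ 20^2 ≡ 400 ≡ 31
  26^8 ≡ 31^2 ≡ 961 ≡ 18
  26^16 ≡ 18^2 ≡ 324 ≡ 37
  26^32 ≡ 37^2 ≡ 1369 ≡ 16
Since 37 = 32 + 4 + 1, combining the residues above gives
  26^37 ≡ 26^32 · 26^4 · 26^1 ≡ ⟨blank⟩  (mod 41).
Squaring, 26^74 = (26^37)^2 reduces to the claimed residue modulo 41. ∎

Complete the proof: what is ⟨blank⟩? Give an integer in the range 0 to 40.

22

26^32 · 26^4 · 26^1 ≡ 16 · 31 · 26 = 12896.
12896 mod 41 = 22, so 26^37 ≡ 22 (mod 41).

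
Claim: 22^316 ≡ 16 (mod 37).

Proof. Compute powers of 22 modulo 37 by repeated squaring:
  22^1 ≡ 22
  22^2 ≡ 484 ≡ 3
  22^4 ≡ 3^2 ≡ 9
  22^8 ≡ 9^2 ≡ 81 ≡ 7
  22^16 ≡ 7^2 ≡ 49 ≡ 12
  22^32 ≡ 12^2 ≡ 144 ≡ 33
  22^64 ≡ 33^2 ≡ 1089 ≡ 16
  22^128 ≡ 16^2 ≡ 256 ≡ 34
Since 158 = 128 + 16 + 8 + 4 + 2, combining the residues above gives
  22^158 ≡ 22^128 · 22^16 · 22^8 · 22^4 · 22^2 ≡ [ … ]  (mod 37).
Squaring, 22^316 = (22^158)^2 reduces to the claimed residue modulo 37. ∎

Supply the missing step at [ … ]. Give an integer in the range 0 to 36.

Multiply the listed residues: 34 · 12 · 7 · 9 · 3 = 408 → 2856 → 25704 → 77112.
Reducing modulo 37: 77112 = 2084·37 + 4, so 22^158 ≡ 4.

4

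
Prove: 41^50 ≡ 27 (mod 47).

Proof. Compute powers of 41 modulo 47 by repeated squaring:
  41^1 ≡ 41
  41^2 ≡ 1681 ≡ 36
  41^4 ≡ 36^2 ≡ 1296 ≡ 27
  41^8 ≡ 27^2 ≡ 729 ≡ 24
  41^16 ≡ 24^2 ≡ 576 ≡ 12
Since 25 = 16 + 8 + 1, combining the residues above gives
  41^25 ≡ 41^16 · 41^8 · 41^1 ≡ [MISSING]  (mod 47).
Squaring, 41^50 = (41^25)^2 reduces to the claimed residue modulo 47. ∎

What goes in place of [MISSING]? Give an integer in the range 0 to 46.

11

41^16 · 41^8 · 41^1 ≡ 12 · 24 · 41 = 11808.
11808 mod 47 = 11, so 41^25 ≡ 11 (mod 47).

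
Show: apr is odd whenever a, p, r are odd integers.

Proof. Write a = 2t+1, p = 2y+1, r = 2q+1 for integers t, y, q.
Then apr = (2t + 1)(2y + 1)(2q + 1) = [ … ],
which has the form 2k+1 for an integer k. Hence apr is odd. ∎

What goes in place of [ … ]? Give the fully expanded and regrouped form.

Expanding: (2t + 1)(2y + 1)(2q + 1) = 8qty + 4qt + 4qy + 2q + 4ty + 2t + 2y + 1.
Every term except the constant is even, so this is 2(4qty + 2qt + 2qy + q + 2ty + t + y) + 1,
and 4qty + 2qt + 2qy + q + 2ty + t + y ∈ ℤ gives the required form.

2(4qty + 2qt + 2qy + q + 2ty + t + y) + 1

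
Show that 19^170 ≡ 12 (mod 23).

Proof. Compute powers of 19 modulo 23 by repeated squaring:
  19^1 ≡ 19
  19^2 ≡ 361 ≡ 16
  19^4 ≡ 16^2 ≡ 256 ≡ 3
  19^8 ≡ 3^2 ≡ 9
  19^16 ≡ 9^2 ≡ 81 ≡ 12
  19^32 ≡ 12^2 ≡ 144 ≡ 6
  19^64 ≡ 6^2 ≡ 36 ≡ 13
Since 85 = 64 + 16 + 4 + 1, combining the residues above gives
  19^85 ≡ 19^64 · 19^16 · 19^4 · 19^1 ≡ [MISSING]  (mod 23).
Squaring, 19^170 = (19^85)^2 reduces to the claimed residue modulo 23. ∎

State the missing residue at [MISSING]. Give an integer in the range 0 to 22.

Multiply the listed residues: 13 · 12 · 3 · 19 = 156 → 468 → 8892.
Reducing modulo 23: 8892 = 386·23 + 14, so 19^85 ≡ 14.

14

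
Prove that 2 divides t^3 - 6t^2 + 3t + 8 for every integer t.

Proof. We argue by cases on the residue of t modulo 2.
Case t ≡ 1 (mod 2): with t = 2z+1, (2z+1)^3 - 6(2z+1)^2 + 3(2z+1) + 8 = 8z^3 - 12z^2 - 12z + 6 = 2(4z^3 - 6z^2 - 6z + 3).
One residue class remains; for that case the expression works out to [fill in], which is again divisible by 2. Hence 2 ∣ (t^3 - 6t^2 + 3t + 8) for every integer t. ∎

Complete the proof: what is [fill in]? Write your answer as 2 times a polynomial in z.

Only t ≡ 0 (mod 2) is unaccounted for. Put t = 2z:
(2z)^3 - 6(2z)^2 + 3(2z) + 8 expands to 8z^3 - 24z^2 + 6z + 8,
and factoring out 2 leaves 2(4z^3 - 12z^2 + 3z + 4).

2(4z^3 - 12z^2 + 3z + 4)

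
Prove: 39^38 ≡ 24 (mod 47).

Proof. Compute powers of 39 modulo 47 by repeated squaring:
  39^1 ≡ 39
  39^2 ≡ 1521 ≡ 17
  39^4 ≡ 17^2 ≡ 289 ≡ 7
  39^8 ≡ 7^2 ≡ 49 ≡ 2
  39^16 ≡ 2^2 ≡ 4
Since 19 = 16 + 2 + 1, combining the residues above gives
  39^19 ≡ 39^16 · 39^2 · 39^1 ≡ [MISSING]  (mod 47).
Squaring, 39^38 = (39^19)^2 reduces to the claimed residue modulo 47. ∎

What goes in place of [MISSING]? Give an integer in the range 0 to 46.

20

Multiply the listed residues: 4 · 17 · 39 = 68 → 2652.
Reducing modulo 47: 2652 = 56·47 + 20, so 39^19 ≡ 20.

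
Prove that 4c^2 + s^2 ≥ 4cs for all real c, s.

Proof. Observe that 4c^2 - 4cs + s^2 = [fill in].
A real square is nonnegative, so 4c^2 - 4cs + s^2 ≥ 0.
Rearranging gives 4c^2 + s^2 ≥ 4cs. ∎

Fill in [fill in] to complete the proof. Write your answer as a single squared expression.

The leading and trailing coefficients are 2^2 and 1^2, and 4 = 2·2·1, so the trinomial is (2c - s)^2.
Hence 4c^2 - 4cs + s^2 ≥ 0.

(2c - s)^2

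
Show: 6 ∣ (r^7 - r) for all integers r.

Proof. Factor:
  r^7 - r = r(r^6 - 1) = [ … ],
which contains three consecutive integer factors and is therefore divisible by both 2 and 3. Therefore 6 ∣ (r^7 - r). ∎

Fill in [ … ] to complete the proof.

(r - 1)r(r + 1)(r^4 + r^2 + 1)

r^6 - 1 = (r^2 - 1)(r^4 + r^2 + 1), and r^2 - 1 = (r-1)(r+1).
So r(r^6 - 1) = (r - 1)r(r + 1)(r^4 + r^2 + 1).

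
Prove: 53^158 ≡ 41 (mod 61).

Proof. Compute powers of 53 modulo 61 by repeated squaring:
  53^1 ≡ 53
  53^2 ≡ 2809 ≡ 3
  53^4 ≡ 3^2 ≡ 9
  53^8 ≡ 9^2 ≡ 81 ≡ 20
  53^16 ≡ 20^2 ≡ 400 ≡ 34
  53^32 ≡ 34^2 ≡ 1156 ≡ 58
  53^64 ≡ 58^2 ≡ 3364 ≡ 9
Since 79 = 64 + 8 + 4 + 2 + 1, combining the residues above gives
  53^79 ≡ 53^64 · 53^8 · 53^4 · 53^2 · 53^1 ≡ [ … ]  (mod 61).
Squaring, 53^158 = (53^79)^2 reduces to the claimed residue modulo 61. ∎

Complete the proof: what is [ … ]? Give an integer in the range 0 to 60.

38

Multiply the listed residues: 9 · 20 · 9 · 3 · 53 = 180 → 1620 → 4860 → 257580.
Reducing modulo 61: 257580 = 4222·61 + 38, so 53^79 ≡ 38.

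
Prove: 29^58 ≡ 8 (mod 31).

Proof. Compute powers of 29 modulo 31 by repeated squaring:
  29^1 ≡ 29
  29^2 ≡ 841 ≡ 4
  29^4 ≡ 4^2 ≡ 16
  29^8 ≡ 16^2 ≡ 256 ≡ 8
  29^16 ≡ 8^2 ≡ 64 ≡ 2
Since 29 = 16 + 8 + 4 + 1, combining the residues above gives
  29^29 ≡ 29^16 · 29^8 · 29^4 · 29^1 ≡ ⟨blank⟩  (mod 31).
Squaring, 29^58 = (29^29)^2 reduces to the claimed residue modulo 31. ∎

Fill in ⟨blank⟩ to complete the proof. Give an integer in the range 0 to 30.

15

29^16 · 29^8 · 29^4 · 29^1 ≡ 2 · 8 · 16 · 29 = 7424.
7424 mod 31 = 15, so 29^29 ≡ 15 (mod 31).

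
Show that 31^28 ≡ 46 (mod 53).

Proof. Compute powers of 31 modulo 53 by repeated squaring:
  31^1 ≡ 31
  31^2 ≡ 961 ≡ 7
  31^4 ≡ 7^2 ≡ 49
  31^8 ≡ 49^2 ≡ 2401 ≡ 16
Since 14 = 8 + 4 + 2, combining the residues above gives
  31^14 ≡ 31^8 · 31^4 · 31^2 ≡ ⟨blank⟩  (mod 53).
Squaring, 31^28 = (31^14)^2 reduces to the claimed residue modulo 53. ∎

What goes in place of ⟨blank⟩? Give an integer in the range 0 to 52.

29

Multiply the listed residues: 16 · 49 · 7 = 784 → 5488.
Reducing modulo 53: 5488 = 103·53 + 29, so 31^14 ≡ 29.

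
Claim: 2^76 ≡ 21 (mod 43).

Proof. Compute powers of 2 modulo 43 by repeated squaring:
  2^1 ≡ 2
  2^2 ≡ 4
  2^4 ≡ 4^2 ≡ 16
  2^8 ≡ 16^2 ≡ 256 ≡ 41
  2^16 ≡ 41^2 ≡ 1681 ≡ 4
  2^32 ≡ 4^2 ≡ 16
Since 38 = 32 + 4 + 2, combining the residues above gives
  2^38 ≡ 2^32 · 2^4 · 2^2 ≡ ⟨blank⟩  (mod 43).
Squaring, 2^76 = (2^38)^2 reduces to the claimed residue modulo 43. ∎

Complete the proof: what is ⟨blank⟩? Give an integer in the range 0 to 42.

35

2^32 · 2^4 · 2^2 ≡ 16 · 16 · 4 = 1024.
1024 mod 43 = 35, so 2^38 ≡ 35 (mod 43).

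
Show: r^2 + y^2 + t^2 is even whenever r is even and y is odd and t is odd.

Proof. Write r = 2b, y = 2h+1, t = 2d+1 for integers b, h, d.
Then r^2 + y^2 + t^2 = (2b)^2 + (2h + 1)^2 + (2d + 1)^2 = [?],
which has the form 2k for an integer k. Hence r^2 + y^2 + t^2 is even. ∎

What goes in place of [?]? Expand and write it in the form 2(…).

2(2b^2 + 2d^2 + 2d + 2h^2 + 2h + 1)

Expanding: (2b)^2 + (2h + 1)^2 + (2d + 1)^2 = 4b^2 + 4d^2 + 4d + 4h^2 + 4h + 2.
Every term is even; pulling out the factor of 2 gives 2(2b^2 + 2d^2 + 2d + 2h^2 + 2h + 1).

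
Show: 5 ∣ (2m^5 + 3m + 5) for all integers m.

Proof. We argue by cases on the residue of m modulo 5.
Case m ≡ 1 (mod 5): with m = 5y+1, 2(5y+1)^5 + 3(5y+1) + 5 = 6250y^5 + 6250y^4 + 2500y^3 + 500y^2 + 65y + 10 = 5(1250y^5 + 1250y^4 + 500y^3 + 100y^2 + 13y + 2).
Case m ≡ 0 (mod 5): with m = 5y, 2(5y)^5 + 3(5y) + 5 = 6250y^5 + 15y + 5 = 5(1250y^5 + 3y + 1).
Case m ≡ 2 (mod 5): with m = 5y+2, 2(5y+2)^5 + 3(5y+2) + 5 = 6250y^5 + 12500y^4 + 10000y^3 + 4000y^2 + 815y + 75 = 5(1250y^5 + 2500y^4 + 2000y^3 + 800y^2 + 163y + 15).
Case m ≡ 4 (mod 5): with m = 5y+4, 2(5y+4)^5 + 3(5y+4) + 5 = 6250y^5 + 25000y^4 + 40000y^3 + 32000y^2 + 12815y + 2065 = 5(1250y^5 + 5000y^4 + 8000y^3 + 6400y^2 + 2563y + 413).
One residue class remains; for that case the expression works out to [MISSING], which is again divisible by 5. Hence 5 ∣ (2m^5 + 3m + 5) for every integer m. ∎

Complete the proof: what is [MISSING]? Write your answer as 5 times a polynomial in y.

The residues treated are {1, 0, 2, 4}, so the missing case is m ≡ 3 (mod 5); write m = 5y+3.
Then 2(5y+3)^5 + 3(5y+3) + 5 = 6250y^5 + 18750y^4 + 22500y^3 + 13500y^2 + 4065y + 500 = 5(1250y^5 + 3750y^4 + 4500y^3 + 2700y^2 + 813y + 100).

5(1250y^5 + 3750y^4 + 4500y^3 + 2700y^2 + 813y + 100)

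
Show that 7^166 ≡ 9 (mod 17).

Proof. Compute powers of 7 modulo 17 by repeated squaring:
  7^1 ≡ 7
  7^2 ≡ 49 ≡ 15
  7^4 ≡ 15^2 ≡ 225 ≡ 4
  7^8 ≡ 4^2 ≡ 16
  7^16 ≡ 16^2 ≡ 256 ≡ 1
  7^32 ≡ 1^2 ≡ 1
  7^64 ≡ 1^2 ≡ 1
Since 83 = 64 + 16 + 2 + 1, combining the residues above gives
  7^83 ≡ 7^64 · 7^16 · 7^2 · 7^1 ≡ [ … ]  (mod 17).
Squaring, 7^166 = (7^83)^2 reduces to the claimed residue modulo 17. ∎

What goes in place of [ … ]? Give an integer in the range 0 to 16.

3

7^64 · 7^16 · 7^2 · 7^1 ≡ 1 · 1 · 15 · 7 = 105.
105 mod 17 = 3, so 7^83 ≡ 3 (mod 17).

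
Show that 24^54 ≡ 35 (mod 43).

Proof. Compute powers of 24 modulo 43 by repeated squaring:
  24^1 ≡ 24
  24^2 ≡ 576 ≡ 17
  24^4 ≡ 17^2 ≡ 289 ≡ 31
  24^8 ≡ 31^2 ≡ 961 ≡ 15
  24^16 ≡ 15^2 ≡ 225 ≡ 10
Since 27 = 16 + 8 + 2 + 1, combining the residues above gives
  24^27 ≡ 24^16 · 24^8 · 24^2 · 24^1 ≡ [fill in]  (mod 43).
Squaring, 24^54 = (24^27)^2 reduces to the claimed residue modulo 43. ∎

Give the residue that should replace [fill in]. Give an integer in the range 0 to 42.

11

24^16 · 24^8 · 24^2 · 24^1 ≡ 10 · 15 · 17 · 24 = 61200.
61200 mod 43 = 11, so 24^27 ≡ 11 (mod 43).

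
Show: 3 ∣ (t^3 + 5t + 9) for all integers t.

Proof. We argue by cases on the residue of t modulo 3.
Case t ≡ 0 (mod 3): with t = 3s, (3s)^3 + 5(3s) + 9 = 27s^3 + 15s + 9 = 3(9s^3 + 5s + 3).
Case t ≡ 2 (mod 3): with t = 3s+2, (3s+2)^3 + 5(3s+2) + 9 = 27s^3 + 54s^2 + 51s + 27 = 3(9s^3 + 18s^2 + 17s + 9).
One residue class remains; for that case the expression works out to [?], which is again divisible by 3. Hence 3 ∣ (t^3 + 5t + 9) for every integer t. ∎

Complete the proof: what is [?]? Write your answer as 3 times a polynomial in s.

Only t ≡ 1 (mod 3) is unaccounted for. Put t = 3s+1:
(3s+1)^3 + 5(3s+1) + 9 expands to 27s^3 + 27s^2 + 24s + 15,
and factoring out 3 leaves 3(9s^3 + 9s^2 + 8s + 5).

3(9s^3 + 9s^2 + 8s + 5)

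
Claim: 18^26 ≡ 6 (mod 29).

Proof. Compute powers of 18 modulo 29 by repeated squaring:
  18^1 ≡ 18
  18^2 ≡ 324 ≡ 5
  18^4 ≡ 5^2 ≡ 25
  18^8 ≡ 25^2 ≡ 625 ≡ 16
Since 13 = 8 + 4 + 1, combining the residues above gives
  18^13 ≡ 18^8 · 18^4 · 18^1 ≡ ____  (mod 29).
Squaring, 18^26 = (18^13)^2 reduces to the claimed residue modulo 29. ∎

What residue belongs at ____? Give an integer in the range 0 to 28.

8

18^8 · 18^4 · 18^1 ≡ 16 · 25 · 18 = 7200.
7200 mod 29 = 8, so 18^13 ≡ 8 (mod 29).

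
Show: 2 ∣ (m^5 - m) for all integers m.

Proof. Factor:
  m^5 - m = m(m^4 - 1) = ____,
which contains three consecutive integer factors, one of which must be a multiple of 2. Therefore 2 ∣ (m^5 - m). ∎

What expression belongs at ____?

(m - 1)m(m + 1)(m^2 + 1)

m^4 - 1 = (m^2 - 1)(m^2 + 1), and m^2 - 1 = (m-1)(m+1).
So m(m^4 - 1) = (m - 1)m(m + 1)(m^2 + 1).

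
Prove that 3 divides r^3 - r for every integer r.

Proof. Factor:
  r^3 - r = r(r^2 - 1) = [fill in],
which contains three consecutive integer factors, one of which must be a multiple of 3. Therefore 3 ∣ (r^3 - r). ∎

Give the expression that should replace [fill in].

(r - 1)r(r + 1)

r(r^2 - 1) = r(r - 1)(r + 1) = (r - 1)r(r + 1).
These three factors are consecutive integers, so their product is divisible by 3.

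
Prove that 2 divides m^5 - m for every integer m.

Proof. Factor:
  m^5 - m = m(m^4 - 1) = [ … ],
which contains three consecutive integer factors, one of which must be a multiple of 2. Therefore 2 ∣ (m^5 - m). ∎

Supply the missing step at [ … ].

(m - 1)m(m + 1)(m^2 + 1)

m^4 - 1 = (m^2 - 1)(m^2 + 1), and m^2 - 1 = (m-1)(m+1).
So m(m^4 - 1) = (m - 1)m(m + 1)(m^2 + 1).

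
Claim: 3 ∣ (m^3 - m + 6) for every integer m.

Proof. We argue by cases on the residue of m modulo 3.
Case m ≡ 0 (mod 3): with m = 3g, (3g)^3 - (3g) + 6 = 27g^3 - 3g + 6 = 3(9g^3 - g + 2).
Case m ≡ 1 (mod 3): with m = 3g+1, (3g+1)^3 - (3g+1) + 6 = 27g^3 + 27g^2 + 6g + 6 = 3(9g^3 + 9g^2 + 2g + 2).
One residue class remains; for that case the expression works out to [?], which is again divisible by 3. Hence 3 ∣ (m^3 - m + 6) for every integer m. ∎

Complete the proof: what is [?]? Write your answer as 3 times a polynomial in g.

The residues treated are {0, 1}, so the missing case is m ≡ 2 (mod 3); write m = 3g+2.
Then (3g+2)^3 - (3g+2) + 6 = 27g^3 + 54g^2 + 33g + 12 = 3(9g^3 + 18g^2 + 11g + 4).

3(9g^3 + 18g^2 + 11g + 4)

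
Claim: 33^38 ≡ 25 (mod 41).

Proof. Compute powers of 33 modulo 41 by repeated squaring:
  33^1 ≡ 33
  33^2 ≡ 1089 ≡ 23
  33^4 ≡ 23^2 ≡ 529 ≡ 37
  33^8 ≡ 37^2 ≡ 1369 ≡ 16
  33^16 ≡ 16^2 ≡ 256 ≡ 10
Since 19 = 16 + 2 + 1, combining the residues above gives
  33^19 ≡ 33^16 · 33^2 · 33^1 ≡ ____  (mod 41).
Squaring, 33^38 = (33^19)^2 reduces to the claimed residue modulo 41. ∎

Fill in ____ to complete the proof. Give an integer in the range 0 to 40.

Multiply the listed residues: 10 · 23 · 33 = 230 → 7590.
Reducing modulo 41: 7590 = 185·41 + 5, so 33^19 ≡ 5.

5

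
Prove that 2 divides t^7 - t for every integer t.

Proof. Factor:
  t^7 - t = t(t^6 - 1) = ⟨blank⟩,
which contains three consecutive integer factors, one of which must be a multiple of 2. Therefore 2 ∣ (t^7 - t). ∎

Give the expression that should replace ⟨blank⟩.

t^6 - 1 = (t^2 - 1)(t^4 + t^2 + 1), and t^2 - 1 = (t-1)(t+1).
So t(t^6 - 1) = (t - 1)t(t + 1)(t^4 + t^2 + 1).

(t - 1)t(t + 1)(t^4 + t^2 + 1)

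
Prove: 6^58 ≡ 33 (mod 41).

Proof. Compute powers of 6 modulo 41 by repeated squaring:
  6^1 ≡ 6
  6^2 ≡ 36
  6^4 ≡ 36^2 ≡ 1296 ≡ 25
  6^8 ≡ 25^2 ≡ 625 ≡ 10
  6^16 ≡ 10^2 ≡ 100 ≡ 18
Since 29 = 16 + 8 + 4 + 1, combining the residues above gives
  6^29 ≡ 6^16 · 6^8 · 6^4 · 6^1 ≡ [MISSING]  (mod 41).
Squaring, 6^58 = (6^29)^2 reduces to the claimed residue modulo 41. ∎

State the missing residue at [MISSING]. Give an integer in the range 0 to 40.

Multiply the listed residues: 18 · 10 · 25 · 6 = 180 → 4500 → 27000.
Reducing modulo 41: 27000 = 658·41 + 22, so 6^29 ≡ 22.

22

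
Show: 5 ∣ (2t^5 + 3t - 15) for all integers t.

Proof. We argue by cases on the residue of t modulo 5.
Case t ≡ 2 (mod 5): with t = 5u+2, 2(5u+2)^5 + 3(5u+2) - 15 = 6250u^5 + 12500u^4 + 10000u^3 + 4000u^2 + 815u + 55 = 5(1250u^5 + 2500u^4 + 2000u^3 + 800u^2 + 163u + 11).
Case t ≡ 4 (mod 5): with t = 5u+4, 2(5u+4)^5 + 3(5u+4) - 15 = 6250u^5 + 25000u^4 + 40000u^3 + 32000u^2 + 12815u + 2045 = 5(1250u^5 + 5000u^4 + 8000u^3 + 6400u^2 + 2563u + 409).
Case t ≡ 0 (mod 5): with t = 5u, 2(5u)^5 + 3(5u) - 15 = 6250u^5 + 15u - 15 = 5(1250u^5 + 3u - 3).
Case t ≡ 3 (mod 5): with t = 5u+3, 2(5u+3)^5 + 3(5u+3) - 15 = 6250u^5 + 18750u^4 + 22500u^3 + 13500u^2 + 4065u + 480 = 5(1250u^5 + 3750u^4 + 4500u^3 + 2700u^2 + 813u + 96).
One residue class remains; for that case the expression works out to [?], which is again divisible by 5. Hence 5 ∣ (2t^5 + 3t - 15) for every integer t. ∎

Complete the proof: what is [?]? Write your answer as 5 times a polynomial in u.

5(1250u^5 + 1250u^4 + 500u^3 + 100u^2 + 13u - 2)

Only t ≡ 1 (mod 5) is unaccounted for. Put t = 5u+1:
2(5u+1)^5 + 3(5u+1) - 15 expands to 6250u^5 + 6250u^4 + 2500u^3 + 500u^2 + 65u - 10,
and factoring out 5 leaves 5(1250u^5 + 1250u^4 + 500u^3 + 100u^2 + 13u - 2).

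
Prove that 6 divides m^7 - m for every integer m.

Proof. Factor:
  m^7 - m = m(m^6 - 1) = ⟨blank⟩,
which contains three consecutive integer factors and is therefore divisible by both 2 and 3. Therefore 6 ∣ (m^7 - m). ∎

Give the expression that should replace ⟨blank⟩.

m^6 - 1 = (m^2 - 1)(m^4 + m^2 + 1), and m^2 - 1 = (m-1)(m+1).
So m(m^6 - 1) = (m - 1)m(m + 1)(m^4 + m^2 + 1).

(m - 1)m(m + 1)(m^4 + m^2 + 1)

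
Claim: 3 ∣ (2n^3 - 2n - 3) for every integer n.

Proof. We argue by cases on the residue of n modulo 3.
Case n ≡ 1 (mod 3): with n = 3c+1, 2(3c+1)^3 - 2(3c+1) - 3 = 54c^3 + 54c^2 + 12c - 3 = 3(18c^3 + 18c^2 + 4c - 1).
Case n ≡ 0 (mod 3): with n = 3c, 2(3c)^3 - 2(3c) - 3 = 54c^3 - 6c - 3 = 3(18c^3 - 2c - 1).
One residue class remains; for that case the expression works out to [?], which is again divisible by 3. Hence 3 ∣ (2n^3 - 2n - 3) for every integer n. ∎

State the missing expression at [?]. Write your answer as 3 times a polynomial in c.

3(18c^3 + 36c^2 + 22c + 3)

The residues treated are {1, 0}, so the missing case is n ≡ 2 (mod 3); write n = 3c+2.
Then 2(3c+2)^3 - 2(3c+2) - 3 = 54c^3 + 108c^2 + 66c + 9 = 3(18c^3 + 36c^2 + 22c + 3).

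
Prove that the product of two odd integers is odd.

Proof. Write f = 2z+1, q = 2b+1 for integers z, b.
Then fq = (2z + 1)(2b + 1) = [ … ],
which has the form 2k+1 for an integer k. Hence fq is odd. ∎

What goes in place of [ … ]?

2(2bz + b + z) + 1

(2z + 1)(2b + 1) = 4bz + 2b + 2z + 1
= 2(2bz + b + z) + 1.
Since 2bz + b + z is an integer, the product is of the form 2k+1 for an integer k.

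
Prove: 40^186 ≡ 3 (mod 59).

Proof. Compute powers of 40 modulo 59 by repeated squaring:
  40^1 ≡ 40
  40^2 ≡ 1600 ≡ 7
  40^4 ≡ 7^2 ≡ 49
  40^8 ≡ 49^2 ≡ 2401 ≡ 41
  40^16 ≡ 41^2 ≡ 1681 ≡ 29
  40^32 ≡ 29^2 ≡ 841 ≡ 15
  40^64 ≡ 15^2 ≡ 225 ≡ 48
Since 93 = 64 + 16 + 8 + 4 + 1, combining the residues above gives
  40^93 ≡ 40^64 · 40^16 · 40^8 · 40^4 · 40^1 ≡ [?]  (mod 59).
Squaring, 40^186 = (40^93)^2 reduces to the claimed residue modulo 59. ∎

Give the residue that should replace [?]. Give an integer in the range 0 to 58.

Multiply the listed residues: 48 · 29 · 41 · 49 · 40 = 1392 → 57072 → 2796528 → 111861120.
Reducing modulo 59: 111861120 = 1895951·59 + 11, so 40^93 ≡ 11.

11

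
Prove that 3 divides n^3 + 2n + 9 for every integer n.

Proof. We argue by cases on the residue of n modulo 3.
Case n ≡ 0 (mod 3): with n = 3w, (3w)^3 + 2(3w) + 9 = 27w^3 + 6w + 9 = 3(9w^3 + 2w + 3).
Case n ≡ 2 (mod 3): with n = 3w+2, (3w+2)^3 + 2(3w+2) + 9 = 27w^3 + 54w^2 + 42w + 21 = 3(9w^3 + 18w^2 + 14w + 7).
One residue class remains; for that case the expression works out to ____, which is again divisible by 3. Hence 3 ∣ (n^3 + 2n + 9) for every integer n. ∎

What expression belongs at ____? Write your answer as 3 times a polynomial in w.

Only n ≡ 1 (mod 3) is unaccounted for. Put n = 3w+1:
(3w+1)^3 + 2(3w+1) + 9 expands to 27w^3 + 27w^2 + 15w + 12,
and factoring out 3 leaves 3(9w^3 + 9w^2 + 5w + 4).

3(9w^3 + 9w^2 + 5w + 4)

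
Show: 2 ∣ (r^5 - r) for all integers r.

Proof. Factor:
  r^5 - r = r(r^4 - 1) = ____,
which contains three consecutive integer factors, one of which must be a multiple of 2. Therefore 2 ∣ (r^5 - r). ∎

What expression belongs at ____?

(r - 1)r(r + 1)(r^2 + 1)

r^4 - 1 = (r^2 - 1)(r^2 + 1), and r^2 - 1 = (r-1)(r+1).
So r(r^4 - 1) = (r - 1)r(r + 1)(r^2 + 1).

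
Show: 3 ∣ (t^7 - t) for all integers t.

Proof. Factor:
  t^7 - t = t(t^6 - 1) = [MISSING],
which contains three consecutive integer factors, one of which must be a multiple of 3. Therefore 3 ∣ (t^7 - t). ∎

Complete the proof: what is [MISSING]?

t^6 - 1 = (t^2 - 1)(t^4 + t^2 + 1), and t^2 - 1 = (t-1)(t+1).
So t(t^6 - 1) = (t - 1)t(t + 1)(t^4 + t^2 + 1).

(t - 1)t(t + 1)(t^4 + t^2 + 1)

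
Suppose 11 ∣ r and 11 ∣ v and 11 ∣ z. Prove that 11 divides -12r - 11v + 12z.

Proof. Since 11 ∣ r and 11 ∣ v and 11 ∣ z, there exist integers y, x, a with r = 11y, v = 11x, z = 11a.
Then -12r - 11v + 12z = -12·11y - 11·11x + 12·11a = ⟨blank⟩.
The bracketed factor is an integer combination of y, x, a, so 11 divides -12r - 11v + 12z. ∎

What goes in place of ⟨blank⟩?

11(12a - 11x - 12y)

Each term has a factor of 11: -12·11y - 11·11x + 12·11a = 11·(12a - 11x - 12y).
Since 12a - 11x - 12y is an integer, 11 ∣ (-12r - 11v + 12z).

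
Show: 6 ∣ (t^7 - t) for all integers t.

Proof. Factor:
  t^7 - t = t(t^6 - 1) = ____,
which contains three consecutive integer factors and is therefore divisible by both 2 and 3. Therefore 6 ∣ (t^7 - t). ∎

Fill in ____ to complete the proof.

(t - 1)t(t + 1)(t^4 + t^2 + 1)

t^6 - 1 = (t^2 - 1)(t^4 + t^2 + 1), and t^2 - 1 = (t-1)(t+1).
So t(t^6 - 1) = (t - 1)t(t + 1)(t^4 + t^2 + 1).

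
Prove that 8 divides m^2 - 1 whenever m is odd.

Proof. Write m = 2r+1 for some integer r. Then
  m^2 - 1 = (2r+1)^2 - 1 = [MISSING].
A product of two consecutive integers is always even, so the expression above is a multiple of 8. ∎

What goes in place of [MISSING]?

(2r+1)^2 - 1 = 4r^2 + 4r + 1 - 1 = 4r^2 + 4r = 4r(r+1).
Since r and r+1 are consecutive, r(r+1) is even, and 4·(even) is a multiple of 8.

4r(r + 1)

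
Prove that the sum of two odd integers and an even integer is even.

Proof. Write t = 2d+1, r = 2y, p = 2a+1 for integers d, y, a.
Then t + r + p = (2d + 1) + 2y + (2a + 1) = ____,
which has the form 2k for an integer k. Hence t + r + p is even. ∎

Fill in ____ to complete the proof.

(2d + 1) + 2y + (2a + 1) = 2a + 2d + 2y + 2
= 2(a + d + y + 1).
Since a + d + y + 1 is an integer, the sum is of the form 2k for an integer k.

2(a + d + y + 1)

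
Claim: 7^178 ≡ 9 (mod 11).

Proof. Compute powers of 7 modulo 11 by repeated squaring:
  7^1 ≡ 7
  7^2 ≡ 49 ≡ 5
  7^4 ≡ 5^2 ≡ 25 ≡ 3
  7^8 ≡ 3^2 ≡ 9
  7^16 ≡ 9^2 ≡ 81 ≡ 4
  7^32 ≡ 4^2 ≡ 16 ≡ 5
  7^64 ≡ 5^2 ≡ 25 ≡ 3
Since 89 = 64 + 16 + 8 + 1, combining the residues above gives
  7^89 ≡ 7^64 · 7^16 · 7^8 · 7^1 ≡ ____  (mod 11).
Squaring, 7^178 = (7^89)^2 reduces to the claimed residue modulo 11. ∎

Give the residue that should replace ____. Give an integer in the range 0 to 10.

Multiply the listed residues: 3 · 4 · 9 · 7 = 12 → 108 → 756.
Reducing modulo 11: 756 = 68·11 + 8, so 7^89 ≡ 8.

8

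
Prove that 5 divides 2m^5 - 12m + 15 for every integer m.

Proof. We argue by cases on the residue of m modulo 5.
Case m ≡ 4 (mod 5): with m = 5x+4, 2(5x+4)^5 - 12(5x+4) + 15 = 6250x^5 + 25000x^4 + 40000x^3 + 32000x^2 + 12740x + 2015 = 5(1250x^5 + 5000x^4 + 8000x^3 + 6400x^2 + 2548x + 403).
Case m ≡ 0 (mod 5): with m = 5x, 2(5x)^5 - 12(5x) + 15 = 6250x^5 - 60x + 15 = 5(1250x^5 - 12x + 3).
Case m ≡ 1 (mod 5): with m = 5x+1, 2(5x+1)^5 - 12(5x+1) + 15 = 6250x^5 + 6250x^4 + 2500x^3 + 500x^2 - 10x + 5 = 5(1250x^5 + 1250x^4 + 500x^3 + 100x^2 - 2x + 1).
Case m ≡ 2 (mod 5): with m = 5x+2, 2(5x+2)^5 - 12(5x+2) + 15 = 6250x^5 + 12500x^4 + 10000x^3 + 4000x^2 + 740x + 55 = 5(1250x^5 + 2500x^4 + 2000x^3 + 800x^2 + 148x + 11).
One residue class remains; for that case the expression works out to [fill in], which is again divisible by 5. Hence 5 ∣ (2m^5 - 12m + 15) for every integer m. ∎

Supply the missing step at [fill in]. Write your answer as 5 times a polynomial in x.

5(1250x^5 + 3750x^4 + 4500x^3 + 2700x^2 + 798x + 93)

The residues treated are {4, 0, 1, 2}, so the missing case is m ≡ 3 (mod 5); write m = 5x+3.
Then 2(5x+3)^5 - 12(5x+3) + 15 = 6250x^5 + 18750x^4 + 22500x^3 + 13500x^2 + 3990x + 465 = 5(1250x^5 + 3750x^4 + 4500x^3 + 2700x^2 + 798x + 93).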